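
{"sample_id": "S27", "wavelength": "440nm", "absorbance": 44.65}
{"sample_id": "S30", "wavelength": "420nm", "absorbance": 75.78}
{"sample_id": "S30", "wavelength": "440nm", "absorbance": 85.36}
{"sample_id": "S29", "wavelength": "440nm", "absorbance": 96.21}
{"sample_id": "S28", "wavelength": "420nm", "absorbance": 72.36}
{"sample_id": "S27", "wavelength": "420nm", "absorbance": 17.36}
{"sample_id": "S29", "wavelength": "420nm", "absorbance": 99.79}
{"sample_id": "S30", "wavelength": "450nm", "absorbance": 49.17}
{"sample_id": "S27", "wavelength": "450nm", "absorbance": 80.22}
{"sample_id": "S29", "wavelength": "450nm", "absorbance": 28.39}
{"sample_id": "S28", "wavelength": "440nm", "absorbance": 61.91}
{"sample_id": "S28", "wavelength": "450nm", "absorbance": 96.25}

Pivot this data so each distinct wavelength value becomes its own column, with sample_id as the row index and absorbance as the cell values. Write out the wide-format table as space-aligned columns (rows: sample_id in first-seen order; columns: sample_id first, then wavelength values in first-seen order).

sample_id  440nm  420nm  450nm
S27        44.65  17.36  80.22
S30        85.36  75.78  49.17
S29        96.21  99.79  28.39
S28        61.91  72.36  96.25

Columns: sample_id plus the 3 distinct wavelength values (440nm, 420nm, 450nm).
For example, row S27 column 440nm takes absorbance=44.65 from the long row (S27, 440nm).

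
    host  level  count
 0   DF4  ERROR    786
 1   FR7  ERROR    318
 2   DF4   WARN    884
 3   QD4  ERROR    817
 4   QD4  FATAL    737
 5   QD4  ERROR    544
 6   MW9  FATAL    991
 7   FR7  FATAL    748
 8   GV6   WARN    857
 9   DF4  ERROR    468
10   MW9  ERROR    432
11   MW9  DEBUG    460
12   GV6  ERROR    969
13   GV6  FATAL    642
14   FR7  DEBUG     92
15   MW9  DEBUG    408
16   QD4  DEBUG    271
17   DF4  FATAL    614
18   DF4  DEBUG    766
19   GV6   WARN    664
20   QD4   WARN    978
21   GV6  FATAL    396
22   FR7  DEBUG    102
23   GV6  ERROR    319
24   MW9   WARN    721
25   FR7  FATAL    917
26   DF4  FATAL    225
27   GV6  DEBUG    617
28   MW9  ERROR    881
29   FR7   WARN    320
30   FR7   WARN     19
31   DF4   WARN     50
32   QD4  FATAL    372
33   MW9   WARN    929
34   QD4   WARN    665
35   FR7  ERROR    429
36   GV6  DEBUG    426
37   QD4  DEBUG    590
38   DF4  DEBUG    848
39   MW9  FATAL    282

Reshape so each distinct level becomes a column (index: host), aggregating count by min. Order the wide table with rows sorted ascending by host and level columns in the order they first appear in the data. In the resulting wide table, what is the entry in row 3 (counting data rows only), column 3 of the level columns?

With rows sorted ascending by host, row 3 is host=GV6. level columns in first-appearance order: ERROR, WARN, FATAL, DEBUG; column 3 is FATAL.
Long rows with host=GV6, level=FATAL: min(642, 396) = 396.

396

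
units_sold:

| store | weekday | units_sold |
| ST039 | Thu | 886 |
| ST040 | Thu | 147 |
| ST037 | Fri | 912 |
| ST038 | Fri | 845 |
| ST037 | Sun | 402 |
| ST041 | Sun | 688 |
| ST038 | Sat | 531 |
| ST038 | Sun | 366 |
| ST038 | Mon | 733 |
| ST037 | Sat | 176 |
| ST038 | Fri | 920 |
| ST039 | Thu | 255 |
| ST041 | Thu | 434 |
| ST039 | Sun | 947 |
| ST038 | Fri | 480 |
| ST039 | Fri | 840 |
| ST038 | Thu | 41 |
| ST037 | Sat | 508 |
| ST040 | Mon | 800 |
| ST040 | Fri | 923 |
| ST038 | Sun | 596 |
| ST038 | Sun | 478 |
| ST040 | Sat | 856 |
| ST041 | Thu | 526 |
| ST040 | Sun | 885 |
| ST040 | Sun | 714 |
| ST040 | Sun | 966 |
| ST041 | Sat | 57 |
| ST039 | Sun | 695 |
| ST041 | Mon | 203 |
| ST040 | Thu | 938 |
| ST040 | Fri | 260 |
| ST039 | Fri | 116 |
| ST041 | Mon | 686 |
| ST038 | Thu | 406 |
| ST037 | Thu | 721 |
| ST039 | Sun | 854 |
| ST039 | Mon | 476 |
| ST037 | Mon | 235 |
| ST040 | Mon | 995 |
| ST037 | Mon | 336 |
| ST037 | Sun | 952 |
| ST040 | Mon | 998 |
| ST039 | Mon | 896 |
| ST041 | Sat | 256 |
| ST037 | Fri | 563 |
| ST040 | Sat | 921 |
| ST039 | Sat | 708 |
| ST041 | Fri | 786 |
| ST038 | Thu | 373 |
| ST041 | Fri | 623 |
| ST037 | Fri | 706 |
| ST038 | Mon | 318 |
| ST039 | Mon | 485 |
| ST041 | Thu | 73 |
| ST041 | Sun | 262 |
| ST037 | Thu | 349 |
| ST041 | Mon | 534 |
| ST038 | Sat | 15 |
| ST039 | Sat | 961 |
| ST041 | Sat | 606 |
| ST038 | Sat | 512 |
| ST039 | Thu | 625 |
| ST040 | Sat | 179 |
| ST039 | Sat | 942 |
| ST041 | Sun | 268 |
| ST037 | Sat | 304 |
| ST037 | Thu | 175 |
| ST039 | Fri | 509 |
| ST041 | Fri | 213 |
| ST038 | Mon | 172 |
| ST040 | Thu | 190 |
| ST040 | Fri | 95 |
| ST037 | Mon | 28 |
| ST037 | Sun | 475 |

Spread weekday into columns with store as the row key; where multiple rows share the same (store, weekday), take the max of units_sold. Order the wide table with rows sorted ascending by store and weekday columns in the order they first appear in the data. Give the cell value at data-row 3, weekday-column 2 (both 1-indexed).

With rows sorted ascending by store, row 3 is store=ST039. weekday columns in first-appearance order: Thu, Fri, Sun, Sat, Mon; column 2 is Fri.
Long rows with store=ST039, weekday=Fri: max(840, 116, 509) = 840.

840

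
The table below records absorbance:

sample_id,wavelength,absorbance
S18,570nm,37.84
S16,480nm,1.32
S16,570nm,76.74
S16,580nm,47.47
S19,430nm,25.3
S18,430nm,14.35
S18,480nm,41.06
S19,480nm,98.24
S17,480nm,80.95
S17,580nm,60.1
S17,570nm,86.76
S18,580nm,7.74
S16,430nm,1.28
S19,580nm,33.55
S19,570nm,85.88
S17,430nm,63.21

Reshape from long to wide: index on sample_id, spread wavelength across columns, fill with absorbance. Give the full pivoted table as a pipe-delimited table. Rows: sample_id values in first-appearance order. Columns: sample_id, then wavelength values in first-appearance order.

Columns: sample_id plus the 4 distinct wavelength values (570nm, 480nm, 580nm, 430nm).
For example, row S18 column 570nm takes absorbance=37.84 from the long row (S18, 570nm).

| sample_id | 570nm | 480nm | 580nm | 430nm |
| S18 | 37.84 | 41.06 | 7.74 | 14.35 |
| S16 | 76.74 | 1.32 | 47.47 | 1.28 |
| S19 | 85.88 | 98.24 | 33.55 | 25.3 |
| S17 | 86.76 | 80.95 | 60.1 | 63.21 |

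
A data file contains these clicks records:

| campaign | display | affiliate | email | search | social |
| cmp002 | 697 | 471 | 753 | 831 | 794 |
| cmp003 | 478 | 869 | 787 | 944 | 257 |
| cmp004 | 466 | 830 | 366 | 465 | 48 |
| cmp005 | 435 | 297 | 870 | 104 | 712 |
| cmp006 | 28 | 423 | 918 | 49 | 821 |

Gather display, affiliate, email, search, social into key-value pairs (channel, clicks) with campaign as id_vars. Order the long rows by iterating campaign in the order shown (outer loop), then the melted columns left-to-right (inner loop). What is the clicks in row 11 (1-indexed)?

25 rows total (5 × 5). Row 11: index ⌊(11-1)/5⌋ = 2 into campaign → cmp004; (11-1) mod 5 = 0 into the melted columns → display.
So row 11 is (cmp004, display, 466); clicks = 466.

466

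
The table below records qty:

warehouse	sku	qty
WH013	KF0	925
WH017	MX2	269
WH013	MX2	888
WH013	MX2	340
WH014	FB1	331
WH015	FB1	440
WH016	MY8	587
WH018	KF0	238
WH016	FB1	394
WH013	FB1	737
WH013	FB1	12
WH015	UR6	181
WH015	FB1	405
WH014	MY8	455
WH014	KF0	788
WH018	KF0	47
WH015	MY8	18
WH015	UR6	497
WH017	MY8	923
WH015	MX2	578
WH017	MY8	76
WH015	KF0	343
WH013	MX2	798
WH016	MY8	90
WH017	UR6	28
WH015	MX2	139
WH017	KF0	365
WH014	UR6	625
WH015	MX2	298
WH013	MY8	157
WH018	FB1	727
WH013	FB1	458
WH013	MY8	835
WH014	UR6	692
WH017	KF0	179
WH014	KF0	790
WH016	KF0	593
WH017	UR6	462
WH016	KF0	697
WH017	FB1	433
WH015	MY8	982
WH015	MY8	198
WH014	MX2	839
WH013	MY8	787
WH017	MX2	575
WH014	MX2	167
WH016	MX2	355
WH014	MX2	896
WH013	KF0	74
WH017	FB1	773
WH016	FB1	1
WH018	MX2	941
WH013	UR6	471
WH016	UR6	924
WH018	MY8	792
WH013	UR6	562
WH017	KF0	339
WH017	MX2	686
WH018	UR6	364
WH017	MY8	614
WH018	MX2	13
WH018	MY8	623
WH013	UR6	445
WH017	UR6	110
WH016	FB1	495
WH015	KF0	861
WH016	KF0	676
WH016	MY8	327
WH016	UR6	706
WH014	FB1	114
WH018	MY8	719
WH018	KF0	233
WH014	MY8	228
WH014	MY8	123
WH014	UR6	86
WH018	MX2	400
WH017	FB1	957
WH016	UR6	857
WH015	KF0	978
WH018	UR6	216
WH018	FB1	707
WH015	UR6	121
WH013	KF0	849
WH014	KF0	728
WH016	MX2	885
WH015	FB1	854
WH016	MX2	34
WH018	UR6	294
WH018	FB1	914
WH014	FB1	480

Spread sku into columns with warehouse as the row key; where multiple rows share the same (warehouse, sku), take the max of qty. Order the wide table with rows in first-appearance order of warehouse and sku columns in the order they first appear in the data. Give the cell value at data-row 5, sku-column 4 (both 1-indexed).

587

With rows in first-appearance order of warehouse, row 5 is warehouse=WH016. sku columns in first-appearance order: KF0, MX2, FB1, MY8, UR6; column 4 is MY8.
Long rows with warehouse=WH016, sku=MY8: max(587, 90, 327) = 587.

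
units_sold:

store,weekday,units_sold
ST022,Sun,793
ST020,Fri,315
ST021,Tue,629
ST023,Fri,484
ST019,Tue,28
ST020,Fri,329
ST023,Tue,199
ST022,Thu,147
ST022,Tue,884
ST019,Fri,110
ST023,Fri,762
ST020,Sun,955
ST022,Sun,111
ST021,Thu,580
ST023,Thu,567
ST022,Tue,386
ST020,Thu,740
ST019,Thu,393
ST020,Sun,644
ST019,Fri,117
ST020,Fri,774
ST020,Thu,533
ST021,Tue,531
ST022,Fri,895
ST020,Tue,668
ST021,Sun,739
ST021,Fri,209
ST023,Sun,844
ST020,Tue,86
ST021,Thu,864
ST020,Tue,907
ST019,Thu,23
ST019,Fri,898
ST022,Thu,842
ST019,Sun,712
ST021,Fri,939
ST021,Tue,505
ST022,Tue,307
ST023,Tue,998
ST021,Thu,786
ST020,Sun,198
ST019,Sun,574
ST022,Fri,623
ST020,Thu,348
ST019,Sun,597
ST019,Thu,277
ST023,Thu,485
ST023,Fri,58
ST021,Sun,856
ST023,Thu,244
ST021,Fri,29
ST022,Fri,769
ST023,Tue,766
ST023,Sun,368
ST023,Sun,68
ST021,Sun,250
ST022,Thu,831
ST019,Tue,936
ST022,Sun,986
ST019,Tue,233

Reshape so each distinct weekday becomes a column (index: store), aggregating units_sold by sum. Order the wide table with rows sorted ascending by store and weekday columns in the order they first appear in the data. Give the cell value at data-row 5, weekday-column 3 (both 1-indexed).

1963

With rows sorted ascending by store, row 5 is store=ST023. weekday columns in first-appearance order: Sun, Fri, Tue, Thu; column 3 is Tue.
Long rows with store=ST023, weekday=Tue: 199 + 998 + 766 = 1963.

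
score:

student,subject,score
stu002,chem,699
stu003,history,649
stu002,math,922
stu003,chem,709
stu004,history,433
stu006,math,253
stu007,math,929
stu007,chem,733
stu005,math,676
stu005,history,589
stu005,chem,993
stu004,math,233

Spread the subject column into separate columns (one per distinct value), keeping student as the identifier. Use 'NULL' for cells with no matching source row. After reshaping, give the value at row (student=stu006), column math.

253

The long row with student=stu006, subject=math has score=253.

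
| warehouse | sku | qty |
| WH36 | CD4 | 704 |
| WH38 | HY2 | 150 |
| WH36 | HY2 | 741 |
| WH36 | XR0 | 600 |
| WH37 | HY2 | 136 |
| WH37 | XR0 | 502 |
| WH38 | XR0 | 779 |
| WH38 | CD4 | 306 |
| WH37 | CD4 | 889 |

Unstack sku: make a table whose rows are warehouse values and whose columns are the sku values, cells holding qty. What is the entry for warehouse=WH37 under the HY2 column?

Wide layout: rows indexed by warehouse, columns are the 3 distinct sku values (CD4, HY2, XR0).
Cell (warehouse=WH37, sku=HY2) draws from the long row where warehouse=WH37 and sku=HY2, which has qty=136.

136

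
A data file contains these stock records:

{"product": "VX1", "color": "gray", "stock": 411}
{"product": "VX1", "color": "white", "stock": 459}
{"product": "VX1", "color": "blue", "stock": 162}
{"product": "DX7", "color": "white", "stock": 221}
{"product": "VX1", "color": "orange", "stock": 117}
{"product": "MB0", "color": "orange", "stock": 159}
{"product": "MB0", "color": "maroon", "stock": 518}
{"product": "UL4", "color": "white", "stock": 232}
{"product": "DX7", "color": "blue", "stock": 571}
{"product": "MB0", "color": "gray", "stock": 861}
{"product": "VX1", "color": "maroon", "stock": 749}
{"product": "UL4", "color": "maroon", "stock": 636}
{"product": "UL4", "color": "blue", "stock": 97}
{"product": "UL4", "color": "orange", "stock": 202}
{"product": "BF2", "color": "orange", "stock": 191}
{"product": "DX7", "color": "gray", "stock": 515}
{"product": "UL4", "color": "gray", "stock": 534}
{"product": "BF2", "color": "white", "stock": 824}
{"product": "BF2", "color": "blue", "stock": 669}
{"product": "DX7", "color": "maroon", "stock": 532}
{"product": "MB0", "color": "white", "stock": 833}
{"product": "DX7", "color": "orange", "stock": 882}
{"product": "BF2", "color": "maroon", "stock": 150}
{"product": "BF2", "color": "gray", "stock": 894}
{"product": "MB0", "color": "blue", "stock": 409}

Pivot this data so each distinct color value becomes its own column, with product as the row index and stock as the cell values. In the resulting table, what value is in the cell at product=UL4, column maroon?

Wide layout: rows indexed by product, columns are the 5 distinct color values (gray, white, blue, orange, maroon).
Cell (product=UL4, color=maroon) draws from the long row where product=UL4 and color=maroon, which has stock=636.

636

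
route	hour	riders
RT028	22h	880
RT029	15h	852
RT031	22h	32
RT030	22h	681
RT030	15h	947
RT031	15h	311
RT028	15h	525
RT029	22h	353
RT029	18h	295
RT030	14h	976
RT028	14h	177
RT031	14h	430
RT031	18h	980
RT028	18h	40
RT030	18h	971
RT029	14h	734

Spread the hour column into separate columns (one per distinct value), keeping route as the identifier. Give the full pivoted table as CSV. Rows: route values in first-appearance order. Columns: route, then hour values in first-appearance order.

Columns: route plus the 4 distinct hour values (22h, 15h, 18h, 14h).
For example, row RT028 column 22h takes riders=880 from the long row (RT028, 22h).

route,22h,15h,18h,14h
RT028,880,525,40,177
RT029,353,852,295,734
RT031,32,311,980,430
RT030,681,947,971,976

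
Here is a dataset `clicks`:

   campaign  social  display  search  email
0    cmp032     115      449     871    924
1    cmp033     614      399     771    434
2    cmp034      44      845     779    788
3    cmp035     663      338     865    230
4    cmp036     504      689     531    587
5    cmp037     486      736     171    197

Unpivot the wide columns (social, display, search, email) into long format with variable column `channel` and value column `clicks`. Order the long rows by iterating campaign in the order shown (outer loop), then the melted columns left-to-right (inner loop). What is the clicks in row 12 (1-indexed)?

24 rows total (6 × 4). Row 12: index ⌊(12-1)/4⌋ = 2 into campaign → cmp034; (12-1) mod 4 = 3 into the melted columns → email.
So row 12 is (cmp034, email, 788); clicks = 788.

788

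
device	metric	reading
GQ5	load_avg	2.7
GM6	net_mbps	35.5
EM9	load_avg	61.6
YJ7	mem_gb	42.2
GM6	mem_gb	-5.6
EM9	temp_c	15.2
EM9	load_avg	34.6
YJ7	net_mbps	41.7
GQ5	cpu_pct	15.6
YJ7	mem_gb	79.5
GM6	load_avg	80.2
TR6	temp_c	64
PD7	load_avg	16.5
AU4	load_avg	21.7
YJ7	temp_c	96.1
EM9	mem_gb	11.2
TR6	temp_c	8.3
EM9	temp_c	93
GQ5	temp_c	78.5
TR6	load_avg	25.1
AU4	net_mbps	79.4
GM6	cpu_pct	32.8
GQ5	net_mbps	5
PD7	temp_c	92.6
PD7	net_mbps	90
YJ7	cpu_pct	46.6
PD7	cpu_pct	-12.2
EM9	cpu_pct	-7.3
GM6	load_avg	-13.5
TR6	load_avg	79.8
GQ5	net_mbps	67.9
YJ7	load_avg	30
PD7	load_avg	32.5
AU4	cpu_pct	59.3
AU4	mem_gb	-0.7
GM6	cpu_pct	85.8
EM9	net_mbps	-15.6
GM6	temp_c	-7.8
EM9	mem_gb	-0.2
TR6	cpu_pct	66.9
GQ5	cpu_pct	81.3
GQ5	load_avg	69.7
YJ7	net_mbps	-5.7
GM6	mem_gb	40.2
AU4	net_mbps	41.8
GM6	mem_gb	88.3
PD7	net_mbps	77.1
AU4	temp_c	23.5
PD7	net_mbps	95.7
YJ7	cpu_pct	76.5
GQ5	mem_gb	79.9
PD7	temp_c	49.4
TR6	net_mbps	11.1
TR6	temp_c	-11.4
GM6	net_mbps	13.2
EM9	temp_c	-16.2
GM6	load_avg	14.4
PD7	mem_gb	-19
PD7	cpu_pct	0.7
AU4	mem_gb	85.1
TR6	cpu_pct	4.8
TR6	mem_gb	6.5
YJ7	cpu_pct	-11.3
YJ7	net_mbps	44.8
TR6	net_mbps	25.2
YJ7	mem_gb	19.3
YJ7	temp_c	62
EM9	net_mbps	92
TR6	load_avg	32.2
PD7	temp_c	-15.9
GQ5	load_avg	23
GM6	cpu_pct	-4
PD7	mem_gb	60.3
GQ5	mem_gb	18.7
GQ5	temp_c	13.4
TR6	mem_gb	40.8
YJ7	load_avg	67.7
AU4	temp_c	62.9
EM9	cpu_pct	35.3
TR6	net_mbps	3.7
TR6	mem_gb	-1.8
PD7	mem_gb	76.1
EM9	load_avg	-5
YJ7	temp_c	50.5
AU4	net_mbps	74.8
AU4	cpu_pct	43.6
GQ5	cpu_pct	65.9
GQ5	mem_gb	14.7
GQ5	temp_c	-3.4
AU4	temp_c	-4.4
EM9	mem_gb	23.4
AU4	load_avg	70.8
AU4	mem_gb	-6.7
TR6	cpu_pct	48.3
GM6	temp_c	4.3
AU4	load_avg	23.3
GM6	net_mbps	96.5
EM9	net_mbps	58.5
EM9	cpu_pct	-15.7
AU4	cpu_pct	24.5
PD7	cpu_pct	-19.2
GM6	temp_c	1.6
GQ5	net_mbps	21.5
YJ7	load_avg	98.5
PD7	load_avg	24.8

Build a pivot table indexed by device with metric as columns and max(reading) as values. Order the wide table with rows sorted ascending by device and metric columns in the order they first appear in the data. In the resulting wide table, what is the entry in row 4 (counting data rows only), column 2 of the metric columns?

67.9

With rows sorted ascending by device, row 4 is device=GQ5. metric columns in first-appearance order: load_avg, net_mbps, mem_gb, temp_c, cpu_pct; column 2 is net_mbps.
Long rows with device=GQ5, metric=net_mbps: max(5, 67.9, 21.5) = 67.9.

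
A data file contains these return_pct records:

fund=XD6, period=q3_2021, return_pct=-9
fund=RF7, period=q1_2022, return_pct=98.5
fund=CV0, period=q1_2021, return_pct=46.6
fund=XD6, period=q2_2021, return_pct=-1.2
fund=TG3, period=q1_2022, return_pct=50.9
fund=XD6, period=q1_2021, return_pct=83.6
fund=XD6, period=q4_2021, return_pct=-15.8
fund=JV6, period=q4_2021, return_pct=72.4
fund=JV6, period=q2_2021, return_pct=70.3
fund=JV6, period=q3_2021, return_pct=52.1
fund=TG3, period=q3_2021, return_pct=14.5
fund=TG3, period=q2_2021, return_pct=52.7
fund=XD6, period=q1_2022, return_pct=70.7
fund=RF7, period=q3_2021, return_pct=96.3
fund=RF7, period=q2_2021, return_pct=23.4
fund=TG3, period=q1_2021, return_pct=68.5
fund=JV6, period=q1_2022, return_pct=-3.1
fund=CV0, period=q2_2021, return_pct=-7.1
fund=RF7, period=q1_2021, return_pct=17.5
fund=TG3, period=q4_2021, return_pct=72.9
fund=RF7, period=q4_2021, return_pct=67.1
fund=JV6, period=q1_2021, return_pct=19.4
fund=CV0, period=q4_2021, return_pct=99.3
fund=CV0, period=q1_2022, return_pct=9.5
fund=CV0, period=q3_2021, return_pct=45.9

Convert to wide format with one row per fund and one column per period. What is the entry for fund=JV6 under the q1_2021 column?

19.4

Wide layout: rows indexed by fund, columns are the 5 distinct period values (q3_2021, q1_2022, q1_2021, q2_2021, q4_2021).
Cell (fund=JV6, period=q1_2021) draws from the long row where fund=JV6 and period=q1_2021, which has return_pct=19.4.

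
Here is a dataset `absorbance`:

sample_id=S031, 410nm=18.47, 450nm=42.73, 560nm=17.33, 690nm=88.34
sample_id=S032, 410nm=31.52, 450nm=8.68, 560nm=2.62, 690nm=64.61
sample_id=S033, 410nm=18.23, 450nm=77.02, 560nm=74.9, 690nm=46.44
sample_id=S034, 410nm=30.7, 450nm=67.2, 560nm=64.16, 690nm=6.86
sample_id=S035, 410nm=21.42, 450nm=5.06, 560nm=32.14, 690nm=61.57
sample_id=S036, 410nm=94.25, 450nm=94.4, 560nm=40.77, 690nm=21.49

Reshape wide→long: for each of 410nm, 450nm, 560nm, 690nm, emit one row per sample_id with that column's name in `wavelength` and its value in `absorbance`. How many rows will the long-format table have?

24

6 sample_id values × 4 melted columns = 24 rows.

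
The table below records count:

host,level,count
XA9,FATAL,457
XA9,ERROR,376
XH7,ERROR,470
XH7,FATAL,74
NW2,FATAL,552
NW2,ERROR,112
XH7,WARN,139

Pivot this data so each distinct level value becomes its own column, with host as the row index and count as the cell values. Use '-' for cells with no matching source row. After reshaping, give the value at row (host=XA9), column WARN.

-

No long-format row has host=XA9 and level=WARN, so the cell is -.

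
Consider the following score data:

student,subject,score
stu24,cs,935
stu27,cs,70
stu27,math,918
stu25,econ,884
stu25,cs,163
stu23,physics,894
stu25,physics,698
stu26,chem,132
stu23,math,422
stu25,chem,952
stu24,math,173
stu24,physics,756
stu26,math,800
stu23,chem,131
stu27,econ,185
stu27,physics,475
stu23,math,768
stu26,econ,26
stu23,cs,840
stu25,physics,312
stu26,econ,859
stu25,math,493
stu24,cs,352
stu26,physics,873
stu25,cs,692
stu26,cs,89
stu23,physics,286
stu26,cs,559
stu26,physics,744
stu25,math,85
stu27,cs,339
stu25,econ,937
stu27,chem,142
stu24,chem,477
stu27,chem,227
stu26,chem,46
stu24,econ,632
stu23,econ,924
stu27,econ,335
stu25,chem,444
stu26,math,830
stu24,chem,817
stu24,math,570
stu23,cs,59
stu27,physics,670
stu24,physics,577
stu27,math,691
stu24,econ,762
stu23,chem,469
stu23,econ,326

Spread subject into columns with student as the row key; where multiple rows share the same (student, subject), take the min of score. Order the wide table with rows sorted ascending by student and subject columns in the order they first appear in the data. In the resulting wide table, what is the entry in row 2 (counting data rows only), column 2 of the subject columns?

With rows sorted ascending by student, row 2 is student=stu24. subject columns in first-appearance order: cs, math, econ, physics, chem; column 2 is math.
Long rows with student=stu24, subject=math: min(173, 570) = 173.

173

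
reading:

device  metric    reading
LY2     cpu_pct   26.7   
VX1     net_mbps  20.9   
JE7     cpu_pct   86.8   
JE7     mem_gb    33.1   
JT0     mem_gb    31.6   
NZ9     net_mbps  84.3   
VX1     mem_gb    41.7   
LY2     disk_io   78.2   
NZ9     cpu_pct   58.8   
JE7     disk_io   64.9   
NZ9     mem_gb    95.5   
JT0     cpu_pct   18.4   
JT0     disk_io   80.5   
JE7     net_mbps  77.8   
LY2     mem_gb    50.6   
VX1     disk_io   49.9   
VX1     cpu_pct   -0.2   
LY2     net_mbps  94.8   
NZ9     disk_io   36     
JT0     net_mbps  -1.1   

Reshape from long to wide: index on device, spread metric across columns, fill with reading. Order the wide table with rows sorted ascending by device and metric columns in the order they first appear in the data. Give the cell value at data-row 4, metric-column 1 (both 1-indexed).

58.8

With rows sorted ascending by device, row 4 is device=NZ9. metric columns in first-appearance order: cpu_pct, net_mbps, mem_gb, disk_io; column 1 is cpu_pct.
Long rows with device=NZ9, metric=cpu_pct: reading = 58.8.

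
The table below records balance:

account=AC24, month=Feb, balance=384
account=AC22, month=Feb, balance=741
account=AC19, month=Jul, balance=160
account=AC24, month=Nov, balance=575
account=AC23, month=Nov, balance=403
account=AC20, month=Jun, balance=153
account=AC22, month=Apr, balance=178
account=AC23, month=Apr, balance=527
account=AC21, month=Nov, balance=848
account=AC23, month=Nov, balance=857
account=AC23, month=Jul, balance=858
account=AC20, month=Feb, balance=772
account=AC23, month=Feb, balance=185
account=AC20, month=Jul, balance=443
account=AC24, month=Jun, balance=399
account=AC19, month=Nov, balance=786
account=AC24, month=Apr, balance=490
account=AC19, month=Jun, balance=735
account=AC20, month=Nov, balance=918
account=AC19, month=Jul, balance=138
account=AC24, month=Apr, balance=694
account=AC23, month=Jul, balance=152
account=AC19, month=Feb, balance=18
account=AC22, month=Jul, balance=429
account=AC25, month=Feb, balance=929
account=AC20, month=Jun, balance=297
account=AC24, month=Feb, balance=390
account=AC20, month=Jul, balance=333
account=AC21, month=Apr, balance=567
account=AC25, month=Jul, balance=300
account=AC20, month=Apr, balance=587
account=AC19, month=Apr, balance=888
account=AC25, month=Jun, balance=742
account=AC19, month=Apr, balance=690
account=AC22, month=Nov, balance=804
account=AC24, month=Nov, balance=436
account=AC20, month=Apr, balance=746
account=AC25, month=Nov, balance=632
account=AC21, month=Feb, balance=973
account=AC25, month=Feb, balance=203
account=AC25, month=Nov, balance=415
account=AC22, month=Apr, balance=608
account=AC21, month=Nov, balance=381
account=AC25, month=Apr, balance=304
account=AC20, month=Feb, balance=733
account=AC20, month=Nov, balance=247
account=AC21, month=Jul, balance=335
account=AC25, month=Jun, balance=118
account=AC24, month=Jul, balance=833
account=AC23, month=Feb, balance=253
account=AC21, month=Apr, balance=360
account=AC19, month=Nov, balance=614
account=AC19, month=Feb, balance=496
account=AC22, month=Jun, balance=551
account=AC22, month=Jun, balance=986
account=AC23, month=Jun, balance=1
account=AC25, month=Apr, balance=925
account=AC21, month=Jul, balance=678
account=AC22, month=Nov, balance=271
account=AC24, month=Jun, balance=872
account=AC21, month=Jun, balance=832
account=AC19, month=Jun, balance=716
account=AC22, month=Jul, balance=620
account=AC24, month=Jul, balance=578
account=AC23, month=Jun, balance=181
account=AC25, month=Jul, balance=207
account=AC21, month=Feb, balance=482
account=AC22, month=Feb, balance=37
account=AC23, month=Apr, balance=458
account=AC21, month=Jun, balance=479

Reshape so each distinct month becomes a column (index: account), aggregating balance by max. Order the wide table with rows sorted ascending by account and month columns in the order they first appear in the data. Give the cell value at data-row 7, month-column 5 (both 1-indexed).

925

With rows sorted ascending by account, row 7 is account=AC25. month columns in first-appearance order: Feb, Jul, Nov, Jun, Apr; column 5 is Apr.
Long rows with account=AC25, month=Apr: max(304, 925) = 925.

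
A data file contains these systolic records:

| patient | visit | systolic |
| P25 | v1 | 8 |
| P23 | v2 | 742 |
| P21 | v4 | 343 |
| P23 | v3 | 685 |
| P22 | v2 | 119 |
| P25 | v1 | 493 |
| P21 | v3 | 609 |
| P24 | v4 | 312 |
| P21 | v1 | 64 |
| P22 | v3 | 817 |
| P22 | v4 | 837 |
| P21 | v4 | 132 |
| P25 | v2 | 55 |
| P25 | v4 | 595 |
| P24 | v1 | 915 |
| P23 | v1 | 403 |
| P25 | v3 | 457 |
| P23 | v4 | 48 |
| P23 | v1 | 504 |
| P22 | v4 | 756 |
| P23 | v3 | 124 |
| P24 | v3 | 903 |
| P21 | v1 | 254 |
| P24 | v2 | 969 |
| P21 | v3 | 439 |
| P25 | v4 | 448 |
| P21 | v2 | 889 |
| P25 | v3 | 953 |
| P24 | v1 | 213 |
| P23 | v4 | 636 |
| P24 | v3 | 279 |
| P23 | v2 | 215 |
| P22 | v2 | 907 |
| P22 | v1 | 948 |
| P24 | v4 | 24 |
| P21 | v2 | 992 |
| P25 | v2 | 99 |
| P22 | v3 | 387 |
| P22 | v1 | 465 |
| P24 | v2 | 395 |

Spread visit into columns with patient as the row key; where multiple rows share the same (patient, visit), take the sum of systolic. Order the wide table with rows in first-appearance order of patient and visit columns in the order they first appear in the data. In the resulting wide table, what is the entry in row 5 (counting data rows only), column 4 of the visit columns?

With rows in first-appearance order of patient, row 5 is patient=P24. visit columns in first-appearance order: v1, v2, v4, v3; column 4 is v3.
Long rows with patient=P24, visit=v3: 903 + 279 = 1182.

1182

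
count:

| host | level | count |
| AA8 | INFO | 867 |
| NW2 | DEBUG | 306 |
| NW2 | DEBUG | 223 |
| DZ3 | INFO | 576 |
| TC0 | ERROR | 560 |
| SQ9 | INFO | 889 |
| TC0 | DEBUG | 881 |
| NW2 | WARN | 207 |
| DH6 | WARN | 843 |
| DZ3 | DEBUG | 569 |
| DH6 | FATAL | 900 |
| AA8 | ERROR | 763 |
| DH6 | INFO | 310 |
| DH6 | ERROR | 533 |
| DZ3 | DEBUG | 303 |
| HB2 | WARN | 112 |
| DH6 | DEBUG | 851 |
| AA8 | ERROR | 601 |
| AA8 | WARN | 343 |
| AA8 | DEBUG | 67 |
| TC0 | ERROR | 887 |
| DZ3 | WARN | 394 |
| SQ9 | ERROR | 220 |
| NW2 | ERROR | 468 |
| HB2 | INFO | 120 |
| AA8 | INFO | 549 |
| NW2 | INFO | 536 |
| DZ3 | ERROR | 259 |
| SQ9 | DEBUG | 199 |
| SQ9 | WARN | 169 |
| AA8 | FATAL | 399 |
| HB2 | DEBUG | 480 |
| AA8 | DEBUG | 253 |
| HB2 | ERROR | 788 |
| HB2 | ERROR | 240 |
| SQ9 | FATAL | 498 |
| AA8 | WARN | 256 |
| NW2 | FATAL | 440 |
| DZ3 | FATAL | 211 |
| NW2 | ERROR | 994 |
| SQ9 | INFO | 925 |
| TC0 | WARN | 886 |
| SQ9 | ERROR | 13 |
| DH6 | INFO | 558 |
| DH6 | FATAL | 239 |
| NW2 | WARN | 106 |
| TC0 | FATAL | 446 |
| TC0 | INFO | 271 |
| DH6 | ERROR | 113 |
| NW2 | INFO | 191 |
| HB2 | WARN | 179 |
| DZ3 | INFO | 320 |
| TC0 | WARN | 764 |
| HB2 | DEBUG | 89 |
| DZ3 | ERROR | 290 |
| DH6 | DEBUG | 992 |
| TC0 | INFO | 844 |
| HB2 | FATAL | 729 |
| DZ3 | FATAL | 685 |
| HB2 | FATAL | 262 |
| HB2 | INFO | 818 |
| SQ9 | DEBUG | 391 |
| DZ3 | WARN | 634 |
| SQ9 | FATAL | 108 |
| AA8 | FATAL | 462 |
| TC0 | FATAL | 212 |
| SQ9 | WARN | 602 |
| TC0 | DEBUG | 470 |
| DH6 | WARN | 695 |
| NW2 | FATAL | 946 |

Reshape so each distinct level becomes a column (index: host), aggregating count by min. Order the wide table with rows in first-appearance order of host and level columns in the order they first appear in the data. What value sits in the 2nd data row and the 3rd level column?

With rows in first-appearance order of host, row 2 is host=NW2. level columns in first-appearance order: INFO, DEBUG, ERROR, WARN, FATAL; column 3 is ERROR.
Long rows with host=NW2, level=ERROR: min(468, 994) = 468.

468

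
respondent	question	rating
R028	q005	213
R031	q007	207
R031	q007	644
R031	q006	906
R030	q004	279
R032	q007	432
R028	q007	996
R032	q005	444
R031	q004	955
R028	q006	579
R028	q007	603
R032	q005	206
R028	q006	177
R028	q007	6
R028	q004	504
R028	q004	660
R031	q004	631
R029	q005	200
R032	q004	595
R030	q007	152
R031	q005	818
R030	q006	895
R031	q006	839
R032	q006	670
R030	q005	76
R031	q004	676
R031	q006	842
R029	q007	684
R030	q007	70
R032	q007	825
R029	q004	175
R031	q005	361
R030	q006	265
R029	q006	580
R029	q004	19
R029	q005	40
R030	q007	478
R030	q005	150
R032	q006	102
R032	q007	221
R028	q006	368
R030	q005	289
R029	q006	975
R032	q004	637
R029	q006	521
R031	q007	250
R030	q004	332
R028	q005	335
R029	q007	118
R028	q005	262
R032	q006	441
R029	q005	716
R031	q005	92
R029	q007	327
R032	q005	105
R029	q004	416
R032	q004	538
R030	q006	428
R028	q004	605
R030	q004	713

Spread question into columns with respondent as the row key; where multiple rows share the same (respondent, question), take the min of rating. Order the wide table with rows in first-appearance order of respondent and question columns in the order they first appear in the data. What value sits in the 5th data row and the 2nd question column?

118

With rows in first-appearance order of respondent, row 5 is respondent=R029. question columns in first-appearance order: q005, q007, q006, q004; column 2 is q007.
Long rows with respondent=R029, question=q007: min(684, 118, 327) = 118.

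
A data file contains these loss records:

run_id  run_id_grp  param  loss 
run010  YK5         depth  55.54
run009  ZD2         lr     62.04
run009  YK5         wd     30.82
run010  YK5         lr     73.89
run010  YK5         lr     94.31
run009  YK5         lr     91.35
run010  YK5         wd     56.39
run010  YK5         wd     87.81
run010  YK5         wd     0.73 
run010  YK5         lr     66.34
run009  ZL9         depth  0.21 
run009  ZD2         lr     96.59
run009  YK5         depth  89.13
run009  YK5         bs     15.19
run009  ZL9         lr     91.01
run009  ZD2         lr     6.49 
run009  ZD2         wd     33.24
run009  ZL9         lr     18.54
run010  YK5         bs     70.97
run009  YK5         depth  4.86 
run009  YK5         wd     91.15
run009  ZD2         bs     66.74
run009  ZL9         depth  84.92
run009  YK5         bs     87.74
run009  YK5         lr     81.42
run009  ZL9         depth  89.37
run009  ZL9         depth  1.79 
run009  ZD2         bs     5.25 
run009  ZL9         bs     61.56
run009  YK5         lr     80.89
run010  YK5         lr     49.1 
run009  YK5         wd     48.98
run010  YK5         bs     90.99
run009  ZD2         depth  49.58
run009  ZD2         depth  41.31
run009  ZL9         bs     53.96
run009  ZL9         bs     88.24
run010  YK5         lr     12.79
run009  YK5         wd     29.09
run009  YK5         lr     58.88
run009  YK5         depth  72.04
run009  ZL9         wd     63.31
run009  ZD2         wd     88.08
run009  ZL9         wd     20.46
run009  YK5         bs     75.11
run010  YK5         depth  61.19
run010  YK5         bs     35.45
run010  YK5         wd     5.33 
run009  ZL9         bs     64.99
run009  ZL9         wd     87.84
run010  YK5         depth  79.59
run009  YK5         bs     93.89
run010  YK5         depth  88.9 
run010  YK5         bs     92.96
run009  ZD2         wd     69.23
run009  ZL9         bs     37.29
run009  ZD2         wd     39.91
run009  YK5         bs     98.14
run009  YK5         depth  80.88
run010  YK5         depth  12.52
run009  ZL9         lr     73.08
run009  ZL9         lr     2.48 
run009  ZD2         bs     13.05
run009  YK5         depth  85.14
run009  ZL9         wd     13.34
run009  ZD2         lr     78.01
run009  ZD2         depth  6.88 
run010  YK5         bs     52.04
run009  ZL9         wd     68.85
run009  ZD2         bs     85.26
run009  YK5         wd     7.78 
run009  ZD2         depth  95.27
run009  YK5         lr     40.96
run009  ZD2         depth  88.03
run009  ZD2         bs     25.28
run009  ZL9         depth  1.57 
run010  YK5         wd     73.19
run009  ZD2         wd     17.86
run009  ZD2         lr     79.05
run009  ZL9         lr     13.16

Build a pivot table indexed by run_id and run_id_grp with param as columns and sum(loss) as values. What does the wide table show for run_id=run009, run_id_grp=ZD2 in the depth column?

281.07

Rows with run_id=run009, run_id_grp=ZD2 and param=depth: loss values are 49.58, 41.31, 6.88, 95.27, 88.03.
49.58 + 41.31 + 6.88 + 95.27 + 88.03 = 281.07.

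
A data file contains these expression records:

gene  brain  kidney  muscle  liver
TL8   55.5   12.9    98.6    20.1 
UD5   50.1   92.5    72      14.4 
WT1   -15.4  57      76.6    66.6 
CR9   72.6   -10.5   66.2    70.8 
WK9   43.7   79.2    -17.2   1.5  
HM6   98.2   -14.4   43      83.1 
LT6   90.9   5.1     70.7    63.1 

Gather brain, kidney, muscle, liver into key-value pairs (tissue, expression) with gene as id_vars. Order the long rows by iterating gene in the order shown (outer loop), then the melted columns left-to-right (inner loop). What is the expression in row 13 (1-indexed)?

28 rows total (7 × 4). Row 13: index ⌊(13-1)/4⌋ = 3 into gene → CR9; (13-1) mod 4 = 0 into the melted columns → brain.
So row 13 is (CR9, brain, 72.6); expression = 72.6.

72.6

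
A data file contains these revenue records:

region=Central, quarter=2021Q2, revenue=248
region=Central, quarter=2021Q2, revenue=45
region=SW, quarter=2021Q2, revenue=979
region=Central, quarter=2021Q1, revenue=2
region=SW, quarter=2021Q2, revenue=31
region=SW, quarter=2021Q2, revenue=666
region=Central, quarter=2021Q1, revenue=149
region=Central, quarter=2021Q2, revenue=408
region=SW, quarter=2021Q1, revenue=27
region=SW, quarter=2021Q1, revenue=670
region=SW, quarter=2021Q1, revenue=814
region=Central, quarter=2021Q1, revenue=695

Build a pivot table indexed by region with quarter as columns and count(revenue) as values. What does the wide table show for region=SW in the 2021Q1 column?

Rows with region=SW and quarter=2021Q1: revenue values are 27, 670, 814.
3 rows match — count = 3.

3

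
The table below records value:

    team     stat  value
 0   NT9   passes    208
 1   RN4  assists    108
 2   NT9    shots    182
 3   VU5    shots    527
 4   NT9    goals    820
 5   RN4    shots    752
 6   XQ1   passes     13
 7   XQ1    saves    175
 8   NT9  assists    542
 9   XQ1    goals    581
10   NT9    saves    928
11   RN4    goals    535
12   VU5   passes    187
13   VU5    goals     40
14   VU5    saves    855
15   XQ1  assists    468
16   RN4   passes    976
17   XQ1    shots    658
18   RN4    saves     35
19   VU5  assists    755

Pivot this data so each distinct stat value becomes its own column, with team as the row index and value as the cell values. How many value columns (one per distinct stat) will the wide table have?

5

5 distinct stat values: passes, goals, shots, saves, assists.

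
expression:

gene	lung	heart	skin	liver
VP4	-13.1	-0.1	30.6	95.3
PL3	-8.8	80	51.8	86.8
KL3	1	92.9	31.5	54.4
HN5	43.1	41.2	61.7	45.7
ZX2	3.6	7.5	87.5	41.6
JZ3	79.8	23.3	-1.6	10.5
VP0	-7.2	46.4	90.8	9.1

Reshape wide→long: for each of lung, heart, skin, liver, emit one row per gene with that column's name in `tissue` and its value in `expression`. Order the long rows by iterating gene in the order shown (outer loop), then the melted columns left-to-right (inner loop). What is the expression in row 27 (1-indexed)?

28 rows total (7 × 4). Row 27: index ⌊(27-1)/4⌋ = 6 into gene → VP0; (27-1) mod 4 = 2 into the melted columns → skin.
So row 27 is (VP0, skin, 90.8); expression = 90.8.

90.8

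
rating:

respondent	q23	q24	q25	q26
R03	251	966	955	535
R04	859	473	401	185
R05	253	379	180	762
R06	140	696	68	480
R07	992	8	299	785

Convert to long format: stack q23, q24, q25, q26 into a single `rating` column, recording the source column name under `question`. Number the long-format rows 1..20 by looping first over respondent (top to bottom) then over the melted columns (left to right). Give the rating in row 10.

379

20 rows total (5 × 4). Row 10: index ⌊(10-1)/4⌋ = 2 into respondent → R05; (10-1) mod 4 = 1 into the melted columns → q24.
So row 10 is (R05, q24, 379); rating = 379.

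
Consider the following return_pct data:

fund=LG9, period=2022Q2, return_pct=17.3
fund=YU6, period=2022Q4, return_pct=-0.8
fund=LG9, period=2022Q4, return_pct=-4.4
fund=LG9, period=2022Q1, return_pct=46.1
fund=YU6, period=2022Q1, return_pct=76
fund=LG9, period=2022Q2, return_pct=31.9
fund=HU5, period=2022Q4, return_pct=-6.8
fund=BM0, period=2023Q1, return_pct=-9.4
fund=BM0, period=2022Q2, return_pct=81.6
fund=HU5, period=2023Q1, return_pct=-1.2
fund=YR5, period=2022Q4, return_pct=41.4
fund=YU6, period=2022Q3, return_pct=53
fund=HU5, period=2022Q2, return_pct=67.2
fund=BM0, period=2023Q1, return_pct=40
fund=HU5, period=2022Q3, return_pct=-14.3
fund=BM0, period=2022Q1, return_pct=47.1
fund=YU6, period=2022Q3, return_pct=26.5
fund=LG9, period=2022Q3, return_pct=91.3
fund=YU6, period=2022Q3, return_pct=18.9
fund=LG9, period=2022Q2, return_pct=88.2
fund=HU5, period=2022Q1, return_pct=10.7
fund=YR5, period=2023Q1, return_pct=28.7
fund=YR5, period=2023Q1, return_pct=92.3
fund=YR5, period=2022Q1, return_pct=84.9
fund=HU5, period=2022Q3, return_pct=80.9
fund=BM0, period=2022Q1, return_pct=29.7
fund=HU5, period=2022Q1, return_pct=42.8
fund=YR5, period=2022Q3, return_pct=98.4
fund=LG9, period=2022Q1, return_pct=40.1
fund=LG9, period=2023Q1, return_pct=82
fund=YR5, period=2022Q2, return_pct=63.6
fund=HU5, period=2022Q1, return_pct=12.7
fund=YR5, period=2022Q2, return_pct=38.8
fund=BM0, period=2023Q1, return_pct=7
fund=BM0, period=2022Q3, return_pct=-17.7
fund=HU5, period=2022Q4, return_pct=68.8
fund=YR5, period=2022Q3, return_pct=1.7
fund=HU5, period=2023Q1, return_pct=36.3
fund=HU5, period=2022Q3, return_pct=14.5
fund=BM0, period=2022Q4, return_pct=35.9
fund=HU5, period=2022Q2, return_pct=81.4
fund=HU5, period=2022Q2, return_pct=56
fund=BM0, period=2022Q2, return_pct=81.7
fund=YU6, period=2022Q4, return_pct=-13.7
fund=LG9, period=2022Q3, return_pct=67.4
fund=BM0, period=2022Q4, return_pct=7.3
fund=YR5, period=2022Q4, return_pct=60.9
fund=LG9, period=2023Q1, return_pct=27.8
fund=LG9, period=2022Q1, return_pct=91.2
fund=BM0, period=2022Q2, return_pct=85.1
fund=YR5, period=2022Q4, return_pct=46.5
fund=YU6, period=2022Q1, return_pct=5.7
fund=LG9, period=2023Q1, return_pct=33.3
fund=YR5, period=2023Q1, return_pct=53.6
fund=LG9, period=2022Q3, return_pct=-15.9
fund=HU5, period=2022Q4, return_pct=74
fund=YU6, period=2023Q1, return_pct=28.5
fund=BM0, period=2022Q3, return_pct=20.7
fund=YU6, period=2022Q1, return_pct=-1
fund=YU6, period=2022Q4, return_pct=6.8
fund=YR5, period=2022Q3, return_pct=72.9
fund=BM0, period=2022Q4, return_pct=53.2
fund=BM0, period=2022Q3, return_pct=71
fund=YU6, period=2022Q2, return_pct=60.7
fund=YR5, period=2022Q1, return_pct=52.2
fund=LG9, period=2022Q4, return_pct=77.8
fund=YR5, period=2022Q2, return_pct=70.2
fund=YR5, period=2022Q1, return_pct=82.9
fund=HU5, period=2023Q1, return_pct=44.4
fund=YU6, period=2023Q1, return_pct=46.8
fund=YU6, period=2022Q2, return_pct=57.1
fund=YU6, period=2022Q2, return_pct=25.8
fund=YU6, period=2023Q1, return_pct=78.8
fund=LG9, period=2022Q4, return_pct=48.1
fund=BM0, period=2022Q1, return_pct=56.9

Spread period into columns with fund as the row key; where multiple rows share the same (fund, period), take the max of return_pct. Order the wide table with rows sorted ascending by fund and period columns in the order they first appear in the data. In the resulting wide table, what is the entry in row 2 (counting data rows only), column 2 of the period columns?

74

With rows sorted ascending by fund, row 2 is fund=HU5. period columns in first-appearance order: 2022Q2, 2022Q4, 2022Q1, 2023Q1, 2022Q3; column 2 is 2022Q4.
Long rows with fund=HU5, period=2022Q4: max(-6.8, 68.8, 74) = 74.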